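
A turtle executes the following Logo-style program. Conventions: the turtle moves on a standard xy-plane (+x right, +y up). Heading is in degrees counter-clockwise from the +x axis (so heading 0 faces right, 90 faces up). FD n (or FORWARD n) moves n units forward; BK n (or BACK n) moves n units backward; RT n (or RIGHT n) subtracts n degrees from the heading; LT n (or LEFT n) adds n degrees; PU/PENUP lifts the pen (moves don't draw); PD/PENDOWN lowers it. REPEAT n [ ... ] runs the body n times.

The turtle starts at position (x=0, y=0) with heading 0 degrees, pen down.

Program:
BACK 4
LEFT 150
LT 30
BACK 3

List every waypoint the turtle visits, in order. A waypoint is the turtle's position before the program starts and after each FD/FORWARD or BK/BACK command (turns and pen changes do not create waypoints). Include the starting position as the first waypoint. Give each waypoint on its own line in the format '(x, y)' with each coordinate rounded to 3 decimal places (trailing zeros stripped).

Executing turtle program step by step:
Start: pos=(0,0), heading=0, pen down
BK 4: (0,0) -> (-4,0) [heading=0, draw]
LT 150: heading 0 -> 150
LT 30: heading 150 -> 180
BK 3: (-4,0) -> (-1,0) [heading=180, draw]
Final: pos=(-1,0), heading=180, 2 segment(s) drawn
Waypoints (3 total):
(0, 0)
(-4, 0)
(-1, 0)

Answer: (0, 0)
(-4, 0)
(-1, 0)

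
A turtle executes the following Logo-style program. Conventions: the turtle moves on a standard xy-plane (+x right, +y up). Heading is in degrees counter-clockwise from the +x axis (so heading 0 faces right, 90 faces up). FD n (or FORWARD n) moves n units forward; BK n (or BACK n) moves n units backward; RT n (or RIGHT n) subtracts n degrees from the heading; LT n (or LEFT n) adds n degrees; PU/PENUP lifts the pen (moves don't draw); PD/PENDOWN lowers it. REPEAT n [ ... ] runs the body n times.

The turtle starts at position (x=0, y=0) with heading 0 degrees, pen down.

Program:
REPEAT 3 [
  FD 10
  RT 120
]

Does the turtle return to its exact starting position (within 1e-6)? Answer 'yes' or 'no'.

Executing turtle program step by step:
Start: pos=(0,0), heading=0, pen down
REPEAT 3 [
  -- iteration 1/3 --
  FD 10: (0,0) -> (10,0) [heading=0, draw]
  RT 120: heading 0 -> 240
  -- iteration 2/3 --
  FD 10: (10,0) -> (5,-8.66) [heading=240, draw]
  RT 120: heading 240 -> 120
  -- iteration 3/3 --
  FD 10: (5,-8.66) -> (0,0) [heading=120, draw]
  RT 120: heading 120 -> 0
]
Final: pos=(0,0), heading=0, 3 segment(s) drawn

Start position: (0, 0)
Final position: (0, 0)
Distance = 0; < 1e-6 -> CLOSED

Answer: yes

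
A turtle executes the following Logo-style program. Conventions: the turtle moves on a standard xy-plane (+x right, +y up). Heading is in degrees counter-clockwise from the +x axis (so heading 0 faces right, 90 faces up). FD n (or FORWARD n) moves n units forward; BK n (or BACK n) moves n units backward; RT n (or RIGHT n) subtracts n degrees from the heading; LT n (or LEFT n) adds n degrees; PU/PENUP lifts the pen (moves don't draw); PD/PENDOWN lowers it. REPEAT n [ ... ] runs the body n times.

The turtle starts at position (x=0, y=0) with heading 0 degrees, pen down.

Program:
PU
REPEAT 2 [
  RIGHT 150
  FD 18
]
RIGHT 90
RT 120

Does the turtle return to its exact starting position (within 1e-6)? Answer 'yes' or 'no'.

Executing turtle program step by step:
Start: pos=(0,0), heading=0, pen down
PU: pen up
REPEAT 2 [
  -- iteration 1/2 --
  RT 150: heading 0 -> 210
  FD 18: (0,0) -> (-15.588,-9) [heading=210, move]
  -- iteration 2/2 --
  RT 150: heading 210 -> 60
  FD 18: (-15.588,-9) -> (-6.588,6.588) [heading=60, move]
]
RT 90: heading 60 -> 330
RT 120: heading 330 -> 210
Final: pos=(-6.588,6.588), heading=210, 0 segment(s) drawn

Start position: (0, 0)
Final position: (-6.588, 6.588)
Distance = 9.317; >= 1e-6 -> NOT closed

Answer: no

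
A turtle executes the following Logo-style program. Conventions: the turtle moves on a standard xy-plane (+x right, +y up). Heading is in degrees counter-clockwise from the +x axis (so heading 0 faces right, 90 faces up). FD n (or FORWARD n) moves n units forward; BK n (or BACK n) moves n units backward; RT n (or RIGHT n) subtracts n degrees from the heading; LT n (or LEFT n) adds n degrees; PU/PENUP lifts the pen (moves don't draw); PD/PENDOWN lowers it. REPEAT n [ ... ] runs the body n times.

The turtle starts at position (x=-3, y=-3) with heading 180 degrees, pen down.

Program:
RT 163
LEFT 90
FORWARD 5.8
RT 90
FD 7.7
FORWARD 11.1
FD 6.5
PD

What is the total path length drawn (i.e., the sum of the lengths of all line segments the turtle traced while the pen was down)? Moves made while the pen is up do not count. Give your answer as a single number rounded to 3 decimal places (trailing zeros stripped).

Answer: 31.1

Derivation:
Executing turtle program step by step:
Start: pos=(-3,-3), heading=180, pen down
RT 163: heading 180 -> 17
LT 90: heading 17 -> 107
FD 5.8: (-3,-3) -> (-4.696,2.547) [heading=107, draw]
RT 90: heading 107 -> 17
FD 7.7: (-4.696,2.547) -> (2.668,4.798) [heading=17, draw]
FD 11.1: (2.668,4.798) -> (13.283,8.043) [heading=17, draw]
FD 6.5: (13.283,8.043) -> (19.499,9.944) [heading=17, draw]
PD: pen down
Final: pos=(19.499,9.944), heading=17, 4 segment(s) drawn

Segment lengths:
  seg 1: (-3,-3) -> (-4.696,2.547), length = 5.8
  seg 2: (-4.696,2.547) -> (2.668,4.798), length = 7.7
  seg 3: (2.668,4.798) -> (13.283,8.043), length = 11.1
  seg 4: (13.283,8.043) -> (19.499,9.944), length = 6.5
Total = 31.1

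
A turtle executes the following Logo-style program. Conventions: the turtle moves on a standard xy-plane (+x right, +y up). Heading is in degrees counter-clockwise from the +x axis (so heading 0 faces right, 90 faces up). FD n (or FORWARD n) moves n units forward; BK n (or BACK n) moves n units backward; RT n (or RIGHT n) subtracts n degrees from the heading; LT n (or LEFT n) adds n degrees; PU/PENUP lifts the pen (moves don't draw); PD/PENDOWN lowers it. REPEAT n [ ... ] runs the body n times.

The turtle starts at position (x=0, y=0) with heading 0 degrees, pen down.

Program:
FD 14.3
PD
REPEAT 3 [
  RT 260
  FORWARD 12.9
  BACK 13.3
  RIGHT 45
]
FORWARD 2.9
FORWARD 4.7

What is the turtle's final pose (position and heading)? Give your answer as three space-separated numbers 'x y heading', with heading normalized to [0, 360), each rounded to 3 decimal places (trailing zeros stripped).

Executing turtle program step by step:
Start: pos=(0,0), heading=0, pen down
FD 14.3: (0,0) -> (14.3,0) [heading=0, draw]
PD: pen down
REPEAT 3 [
  -- iteration 1/3 --
  RT 260: heading 0 -> 100
  FD 12.9: (14.3,0) -> (12.06,12.704) [heading=100, draw]
  BK 13.3: (12.06,12.704) -> (14.369,-0.394) [heading=100, draw]
  RT 45: heading 100 -> 55
  -- iteration 2/3 --
  RT 260: heading 55 -> 155
  FD 12.9: (14.369,-0.394) -> (2.678,5.058) [heading=155, draw]
  BK 13.3: (2.678,5.058) -> (14.732,-0.563) [heading=155, draw]
  RT 45: heading 155 -> 110
  -- iteration 3/3 --
  RT 260: heading 110 -> 210
  FD 12.9: (14.732,-0.563) -> (3.56,-7.013) [heading=210, draw]
  BK 13.3: (3.56,-7.013) -> (15.078,-0.363) [heading=210, draw]
  RT 45: heading 210 -> 165
]
FD 2.9: (15.078,-0.363) -> (12.277,0.388) [heading=165, draw]
FD 4.7: (12.277,0.388) -> (7.737,1.604) [heading=165, draw]
Final: pos=(7.737,1.604), heading=165, 9 segment(s) drawn

Answer: 7.737 1.604 165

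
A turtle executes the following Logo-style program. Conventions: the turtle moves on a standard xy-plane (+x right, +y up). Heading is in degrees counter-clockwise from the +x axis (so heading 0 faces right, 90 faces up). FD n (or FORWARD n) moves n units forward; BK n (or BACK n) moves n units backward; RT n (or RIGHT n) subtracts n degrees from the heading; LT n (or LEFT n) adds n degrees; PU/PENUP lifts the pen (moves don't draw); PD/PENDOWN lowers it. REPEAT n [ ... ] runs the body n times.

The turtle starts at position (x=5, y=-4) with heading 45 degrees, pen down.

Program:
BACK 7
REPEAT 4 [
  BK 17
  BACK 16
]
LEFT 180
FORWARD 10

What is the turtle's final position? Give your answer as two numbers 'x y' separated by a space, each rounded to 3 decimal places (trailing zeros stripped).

Executing turtle program step by step:
Start: pos=(5,-4), heading=45, pen down
BK 7: (5,-4) -> (0.05,-8.95) [heading=45, draw]
REPEAT 4 [
  -- iteration 1/4 --
  BK 17: (0.05,-8.95) -> (-11.971,-20.971) [heading=45, draw]
  BK 16: (-11.971,-20.971) -> (-23.284,-32.284) [heading=45, draw]
  -- iteration 2/4 --
  BK 17: (-23.284,-32.284) -> (-35.305,-44.305) [heading=45, draw]
  BK 16: (-35.305,-44.305) -> (-46.619,-55.619) [heading=45, draw]
  -- iteration 3/4 --
  BK 17: (-46.619,-55.619) -> (-58.64,-67.64) [heading=45, draw]
  BK 16: (-58.64,-67.64) -> (-69.953,-78.953) [heading=45, draw]
  -- iteration 4/4 --
  BK 17: (-69.953,-78.953) -> (-81.974,-90.974) [heading=45, draw]
  BK 16: (-81.974,-90.974) -> (-93.288,-102.288) [heading=45, draw]
]
LT 180: heading 45 -> 225
FD 10: (-93.288,-102.288) -> (-100.359,-109.359) [heading=225, draw]
Final: pos=(-100.359,-109.359), heading=225, 10 segment(s) drawn

Answer: -100.359 -109.359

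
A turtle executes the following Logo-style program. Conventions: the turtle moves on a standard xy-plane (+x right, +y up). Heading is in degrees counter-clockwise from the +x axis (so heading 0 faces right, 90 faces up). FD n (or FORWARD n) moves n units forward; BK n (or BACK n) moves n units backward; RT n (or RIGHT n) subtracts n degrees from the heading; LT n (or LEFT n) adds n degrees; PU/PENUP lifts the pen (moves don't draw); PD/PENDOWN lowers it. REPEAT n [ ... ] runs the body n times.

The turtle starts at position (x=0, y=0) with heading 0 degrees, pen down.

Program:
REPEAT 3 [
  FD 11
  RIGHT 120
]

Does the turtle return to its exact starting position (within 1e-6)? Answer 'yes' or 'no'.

Answer: yes

Derivation:
Executing turtle program step by step:
Start: pos=(0,0), heading=0, pen down
REPEAT 3 [
  -- iteration 1/3 --
  FD 11: (0,0) -> (11,0) [heading=0, draw]
  RT 120: heading 0 -> 240
  -- iteration 2/3 --
  FD 11: (11,0) -> (5.5,-9.526) [heading=240, draw]
  RT 120: heading 240 -> 120
  -- iteration 3/3 --
  FD 11: (5.5,-9.526) -> (0,0) [heading=120, draw]
  RT 120: heading 120 -> 0
]
Final: pos=(0,0), heading=0, 3 segment(s) drawn

Start position: (0, 0)
Final position: (0, 0)
Distance = 0; < 1e-6 -> CLOSED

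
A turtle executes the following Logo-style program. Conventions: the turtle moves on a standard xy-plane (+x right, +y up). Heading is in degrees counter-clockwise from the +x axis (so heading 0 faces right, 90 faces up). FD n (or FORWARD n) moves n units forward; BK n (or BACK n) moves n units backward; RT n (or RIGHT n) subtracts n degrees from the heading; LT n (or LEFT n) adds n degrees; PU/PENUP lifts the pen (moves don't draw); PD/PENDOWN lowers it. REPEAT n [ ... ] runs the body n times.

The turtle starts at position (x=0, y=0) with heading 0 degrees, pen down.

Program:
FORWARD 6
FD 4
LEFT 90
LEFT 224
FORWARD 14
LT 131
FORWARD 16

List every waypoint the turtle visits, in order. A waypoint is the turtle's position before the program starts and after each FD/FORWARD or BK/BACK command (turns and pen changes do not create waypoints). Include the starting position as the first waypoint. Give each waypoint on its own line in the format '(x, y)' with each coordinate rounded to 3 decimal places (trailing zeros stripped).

Answer: (0, 0)
(6, 0)
(10, 0)
(19.725, -10.071)
(21.12, 5.868)

Derivation:
Executing turtle program step by step:
Start: pos=(0,0), heading=0, pen down
FD 6: (0,0) -> (6,0) [heading=0, draw]
FD 4: (6,0) -> (10,0) [heading=0, draw]
LT 90: heading 0 -> 90
LT 224: heading 90 -> 314
FD 14: (10,0) -> (19.725,-10.071) [heading=314, draw]
LT 131: heading 314 -> 85
FD 16: (19.725,-10.071) -> (21.12,5.868) [heading=85, draw]
Final: pos=(21.12,5.868), heading=85, 4 segment(s) drawn
Waypoints (5 total):
(0, 0)
(6, 0)
(10, 0)
(19.725, -10.071)
(21.12, 5.868)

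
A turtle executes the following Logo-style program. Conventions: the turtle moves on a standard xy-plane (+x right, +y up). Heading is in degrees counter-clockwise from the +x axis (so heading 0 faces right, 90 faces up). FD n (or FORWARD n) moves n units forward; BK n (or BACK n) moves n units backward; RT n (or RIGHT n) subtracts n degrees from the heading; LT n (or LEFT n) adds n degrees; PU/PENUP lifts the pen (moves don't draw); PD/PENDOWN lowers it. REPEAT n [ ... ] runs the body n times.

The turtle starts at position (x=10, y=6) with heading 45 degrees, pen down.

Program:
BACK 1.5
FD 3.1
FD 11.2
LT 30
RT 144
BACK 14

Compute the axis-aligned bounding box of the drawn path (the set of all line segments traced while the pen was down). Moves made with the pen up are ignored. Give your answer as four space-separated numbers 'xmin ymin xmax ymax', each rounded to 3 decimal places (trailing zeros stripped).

Executing turtle program step by step:
Start: pos=(10,6), heading=45, pen down
BK 1.5: (10,6) -> (8.939,4.939) [heading=45, draw]
FD 3.1: (8.939,4.939) -> (11.131,7.131) [heading=45, draw]
FD 11.2: (11.131,7.131) -> (19.051,15.051) [heading=45, draw]
LT 30: heading 45 -> 75
RT 144: heading 75 -> 291
BK 14: (19.051,15.051) -> (14.034,28.121) [heading=291, draw]
Final: pos=(14.034,28.121), heading=291, 4 segment(s) drawn

Segment endpoints: x in {8.939, 10, 11.131, 14.034, 19.051}, y in {4.939, 6, 7.131, 15.051, 28.121}
xmin=8.939, ymin=4.939, xmax=19.051, ymax=28.121

Answer: 8.939 4.939 19.051 28.121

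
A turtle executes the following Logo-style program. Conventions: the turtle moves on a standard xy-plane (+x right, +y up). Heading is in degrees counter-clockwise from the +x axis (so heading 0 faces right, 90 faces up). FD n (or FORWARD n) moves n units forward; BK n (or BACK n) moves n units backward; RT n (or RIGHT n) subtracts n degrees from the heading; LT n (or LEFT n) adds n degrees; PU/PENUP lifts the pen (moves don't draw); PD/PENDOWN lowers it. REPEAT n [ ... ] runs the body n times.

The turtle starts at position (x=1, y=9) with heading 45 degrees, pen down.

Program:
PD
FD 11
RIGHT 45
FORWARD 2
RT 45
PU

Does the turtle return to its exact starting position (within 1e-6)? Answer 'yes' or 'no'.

Executing turtle program step by step:
Start: pos=(1,9), heading=45, pen down
PD: pen down
FD 11: (1,9) -> (8.778,16.778) [heading=45, draw]
RT 45: heading 45 -> 0
FD 2: (8.778,16.778) -> (10.778,16.778) [heading=0, draw]
RT 45: heading 0 -> 315
PU: pen up
Final: pos=(10.778,16.778), heading=315, 2 segment(s) drawn

Start position: (1, 9)
Final position: (10.778, 16.778)
Distance = 12.495; >= 1e-6 -> NOT closed

Answer: no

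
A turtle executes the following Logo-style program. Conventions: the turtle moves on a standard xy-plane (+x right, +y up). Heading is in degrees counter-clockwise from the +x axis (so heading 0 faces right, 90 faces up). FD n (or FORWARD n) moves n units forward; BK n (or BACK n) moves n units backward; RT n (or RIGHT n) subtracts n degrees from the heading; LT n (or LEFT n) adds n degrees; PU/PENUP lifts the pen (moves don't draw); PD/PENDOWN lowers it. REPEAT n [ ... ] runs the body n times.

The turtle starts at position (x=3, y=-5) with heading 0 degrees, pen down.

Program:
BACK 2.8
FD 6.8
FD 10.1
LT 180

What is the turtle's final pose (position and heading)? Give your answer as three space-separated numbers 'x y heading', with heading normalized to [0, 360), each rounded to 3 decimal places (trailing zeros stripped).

Executing turtle program step by step:
Start: pos=(3,-5), heading=0, pen down
BK 2.8: (3,-5) -> (0.2,-5) [heading=0, draw]
FD 6.8: (0.2,-5) -> (7,-5) [heading=0, draw]
FD 10.1: (7,-5) -> (17.1,-5) [heading=0, draw]
LT 180: heading 0 -> 180
Final: pos=(17.1,-5), heading=180, 3 segment(s) drawn

Answer: 17.1 -5 180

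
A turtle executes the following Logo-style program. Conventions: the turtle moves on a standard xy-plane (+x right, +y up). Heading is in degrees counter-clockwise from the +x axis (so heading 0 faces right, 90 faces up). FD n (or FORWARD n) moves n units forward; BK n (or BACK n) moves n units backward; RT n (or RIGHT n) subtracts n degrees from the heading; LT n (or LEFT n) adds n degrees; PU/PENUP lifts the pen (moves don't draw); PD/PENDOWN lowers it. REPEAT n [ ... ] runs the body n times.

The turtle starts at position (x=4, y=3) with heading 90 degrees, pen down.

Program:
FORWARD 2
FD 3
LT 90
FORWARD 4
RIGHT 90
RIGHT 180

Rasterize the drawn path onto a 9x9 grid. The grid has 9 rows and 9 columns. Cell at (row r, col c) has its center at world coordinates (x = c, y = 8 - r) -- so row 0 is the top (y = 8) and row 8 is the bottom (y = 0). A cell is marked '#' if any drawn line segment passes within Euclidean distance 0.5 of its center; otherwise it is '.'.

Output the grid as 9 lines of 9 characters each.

Segment 0: (4,3) -> (4,5)
Segment 1: (4,5) -> (4,8)
Segment 2: (4,8) -> (0,8)

Answer: #####....
....#....
....#....
....#....
....#....
....#....
.........
.........
.........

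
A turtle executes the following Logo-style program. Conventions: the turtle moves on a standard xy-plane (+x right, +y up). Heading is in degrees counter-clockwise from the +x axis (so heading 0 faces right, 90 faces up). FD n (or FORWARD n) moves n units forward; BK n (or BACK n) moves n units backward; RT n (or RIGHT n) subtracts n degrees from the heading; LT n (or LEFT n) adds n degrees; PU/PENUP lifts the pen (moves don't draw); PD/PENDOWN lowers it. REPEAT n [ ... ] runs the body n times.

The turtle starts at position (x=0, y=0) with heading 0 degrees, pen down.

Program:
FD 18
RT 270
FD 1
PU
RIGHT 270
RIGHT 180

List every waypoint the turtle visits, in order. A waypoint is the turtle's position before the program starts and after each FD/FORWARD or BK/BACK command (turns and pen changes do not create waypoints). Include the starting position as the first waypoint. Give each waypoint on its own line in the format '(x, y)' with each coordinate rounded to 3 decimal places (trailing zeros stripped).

Answer: (0, 0)
(18, 0)
(18, 1)

Derivation:
Executing turtle program step by step:
Start: pos=(0,0), heading=0, pen down
FD 18: (0,0) -> (18,0) [heading=0, draw]
RT 270: heading 0 -> 90
FD 1: (18,0) -> (18,1) [heading=90, draw]
PU: pen up
RT 270: heading 90 -> 180
RT 180: heading 180 -> 0
Final: pos=(18,1), heading=0, 2 segment(s) drawn
Waypoints (3 total):
(0, 0)
(18, 0)
(18, 1)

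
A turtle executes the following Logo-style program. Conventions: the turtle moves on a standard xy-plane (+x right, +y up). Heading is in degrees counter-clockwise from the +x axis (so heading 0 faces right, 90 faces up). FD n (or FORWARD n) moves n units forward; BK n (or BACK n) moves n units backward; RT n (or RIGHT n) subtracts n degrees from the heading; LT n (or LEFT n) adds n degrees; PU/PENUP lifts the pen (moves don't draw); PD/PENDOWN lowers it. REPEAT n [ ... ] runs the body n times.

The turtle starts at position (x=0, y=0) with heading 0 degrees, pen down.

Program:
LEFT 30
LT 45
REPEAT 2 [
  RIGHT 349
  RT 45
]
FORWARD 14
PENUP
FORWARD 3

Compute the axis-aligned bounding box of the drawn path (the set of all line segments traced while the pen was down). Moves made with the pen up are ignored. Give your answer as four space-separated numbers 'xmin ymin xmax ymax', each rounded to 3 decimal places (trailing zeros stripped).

Executing turtle program step by step:
Start: pos=(0,0), heading=0, pen down
LT 30: heading 0 -> 30
LT 45: heading 30 -> 75
REPEAT 2 [
  -- iteration 1/2 --
  RT 349: heading 75 -> 86
  RT 45: heading 86 -> 41
  -- iteration 2/2 --
  RT 349: heading 41 -> 52
  RT 45: heading 52 -> 7
]
FD 14: (0,0) -> (13.896,1.706) [heading=7, draw]
PU: pen up
FD 3: (13.896,1.706) -> (16.873,2.072) [heading=7, move]
Final: pos=(16.873,2.072), heading=7, 1 segment(s) drawn

Segment endpoints: x in {0, 13.896}, y in {0, 1.706}
xmin=0, ymin=0, xmax=13.896, ymax=1.706

Answer: 0 0 13.896 1.706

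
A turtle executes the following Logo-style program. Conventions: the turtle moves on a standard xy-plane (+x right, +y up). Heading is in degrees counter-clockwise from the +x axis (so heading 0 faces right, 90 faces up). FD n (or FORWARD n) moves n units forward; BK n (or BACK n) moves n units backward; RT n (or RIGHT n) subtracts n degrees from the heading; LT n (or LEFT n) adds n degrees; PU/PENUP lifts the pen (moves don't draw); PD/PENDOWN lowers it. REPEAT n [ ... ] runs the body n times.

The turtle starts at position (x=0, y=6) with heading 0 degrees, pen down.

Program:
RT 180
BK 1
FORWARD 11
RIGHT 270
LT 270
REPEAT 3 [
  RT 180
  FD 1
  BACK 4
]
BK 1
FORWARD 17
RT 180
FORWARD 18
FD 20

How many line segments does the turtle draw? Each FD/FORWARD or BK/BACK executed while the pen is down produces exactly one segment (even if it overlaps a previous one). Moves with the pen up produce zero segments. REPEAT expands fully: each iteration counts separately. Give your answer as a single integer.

Executing turtle program step by step:
Start: pos=(0,6), heading=0, pen down
RT 180: heading 0 -> 180
BK 1: (0,6) -> (1,6) [heading=180, draw]
FD 11: (1,6) -> (-10,6) [heading=180, draw]
RT 270: heading 180 -> 270
LT 270: heading 270 -> 180
REPEAT 3 [
  -- iteration 1/3 --
  RT 180: heading 180 -> 0
  FD 1: (-10,6) -> (-9,6) [heading=0, draw]
  BK 4: (-9,6) -> (-13,6) [heading=0, draw]
  -- iteration 2/3 --
  RT 180: heading 0 -> 180
  FD 1: (-13,6) -> (-14,6) [heading=180, draw]
  BK 4: (-14,6) -> (-10,6) [heading=180, draw]
  -- iteration 3/3 --
  RT 180: heading 180 -> 0
  FD 1: (-10,6) -> (-9,6) [heading=0, draw]
  BK 4: (-9,6) -> (-13,6) [heading=0, draw]
]
BK 1: (-13,6) -> (-14,6) [heading=0, draw]
FD 17: (-14,6) -> (3,6) [heading=0, draw]
RT 180: heading 0 -> 180
FD 18: (3,6) -> (-15,6) [heading=180, draw]
FD 20: (-15,6) -> (-35,6) [heading=180, draw]
Final: pos=(-35,6), heading=180, 12 segment(s) drawn
Segments drawn: 12

Answer: 12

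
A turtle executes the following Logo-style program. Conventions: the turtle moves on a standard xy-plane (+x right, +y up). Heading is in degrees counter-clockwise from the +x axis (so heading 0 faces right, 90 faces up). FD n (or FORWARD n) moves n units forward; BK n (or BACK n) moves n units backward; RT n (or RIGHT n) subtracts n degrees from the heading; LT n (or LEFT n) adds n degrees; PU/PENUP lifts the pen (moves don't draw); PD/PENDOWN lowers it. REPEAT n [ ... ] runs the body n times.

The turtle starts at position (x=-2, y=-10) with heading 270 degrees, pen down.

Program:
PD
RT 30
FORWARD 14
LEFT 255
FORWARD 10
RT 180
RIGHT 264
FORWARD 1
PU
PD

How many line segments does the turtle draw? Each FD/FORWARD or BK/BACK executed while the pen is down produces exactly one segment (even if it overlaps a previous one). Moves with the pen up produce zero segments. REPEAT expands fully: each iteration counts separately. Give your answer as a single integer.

Answer: 3

Derivation:
Executing turtle program step by step:
Start: pos=(-2,-10), heading=270, pen down
PD: pen down
RT 30: heading 270 -> 240
FD 14: (-2,-10) -> (-9,-22.124) [heading=240, draw]
LT 255: heading 240 -> 135
FD 10: (-9,-22.124) -> (-16.071,-15.053) [heading=135, draw]
RT 180: heading 135 -> 315
RT 264: heading 315 -> 51
FD 1: (-16.071,-15.053) -> (-15.442,-14.276) [heading=51, draw]
PU: pen up
PD: pen down
Final: pos=(-15.442,-14.276), heading=51, 3 segment(s) drawn
Segments drawn: 3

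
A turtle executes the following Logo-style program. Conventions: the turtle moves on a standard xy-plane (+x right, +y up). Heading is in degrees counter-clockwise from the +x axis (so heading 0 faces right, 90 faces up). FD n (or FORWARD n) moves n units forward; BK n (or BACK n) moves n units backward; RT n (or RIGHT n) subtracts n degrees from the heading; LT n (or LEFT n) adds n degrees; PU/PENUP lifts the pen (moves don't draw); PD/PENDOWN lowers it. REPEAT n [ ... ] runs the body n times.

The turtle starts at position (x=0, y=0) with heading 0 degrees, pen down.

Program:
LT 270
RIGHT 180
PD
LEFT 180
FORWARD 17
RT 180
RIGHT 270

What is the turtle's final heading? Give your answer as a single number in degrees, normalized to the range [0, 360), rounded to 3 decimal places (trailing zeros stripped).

Answer: 180

Derivation:
Executing turtle program step by step:
Start: pos=(0,0), heading=0, pen down
LT 270: heading 0 -> 270
RT 180: heading 270 -> 90
PD: pen down
LT 180: heading 90 -> 270
FD 17: (0,0) -> (0,-17) [heading=270, draw]
RT 180: heading 270 -> 90
RT 270: heading 90 -> 180
Final: pos=(0,-17), heading=180, 1 segment(s) drawn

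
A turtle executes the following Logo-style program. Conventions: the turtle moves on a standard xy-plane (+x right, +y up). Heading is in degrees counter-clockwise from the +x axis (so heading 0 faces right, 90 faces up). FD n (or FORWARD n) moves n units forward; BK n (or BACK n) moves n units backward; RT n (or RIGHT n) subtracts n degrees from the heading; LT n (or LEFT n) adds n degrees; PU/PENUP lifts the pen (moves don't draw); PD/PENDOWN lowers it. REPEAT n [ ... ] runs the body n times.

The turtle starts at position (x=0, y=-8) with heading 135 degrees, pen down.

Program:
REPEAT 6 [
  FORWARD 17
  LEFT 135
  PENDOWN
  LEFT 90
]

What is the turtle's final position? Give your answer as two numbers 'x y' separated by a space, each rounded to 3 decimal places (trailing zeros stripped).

Answer: -12.021 -3.021

Derivation:
Executing turtle program step by step:
Start: pos=(0,-8), heading=135, pen down
REPEAT 6 [
  -- iteration 1/6 --
  FD 17: (0,-8) -> (-12.021,4.021) [heading=135, draw]
  LT 135: heading 135 -> 270
  PD: pen down
  LT 90: heading 270 -> 0
  -- iteration 2/6 --
  FD 17: (-12.021,4.021) -> (4.979,4.021) [heading=0, draw]
  LT 135: heading 0 -> 135
  PD: pen down
  LT 90: heading 135 -> 225
  -- iteration 3/6 --
  FD 17: (4.979,4.021) -> (-7.042,-8) [heading=225, draw]
  LT 135: heading 225 -> 0
  PD: pen down
  LT 90: heading 0 -> 90
  -- iteration 4/6 --
  FD 17: (-7.042,-8) -> (-7.042,9) [heading=90, draw]
  LT 135: heading 90 -> 225
  PD: pen down
  LT 90: heading 225 -> 315
  -- iteration 5/6 --
  FD 17: (-7.042,9) -> (4.979,-3.021) [heading=315, draw]
  LT 135: heading 315 -> 90
  PD: pen down
  LT 90: heading 90 -> 180
  -- iteration 6/6 --
  FD 17: (4.979,-3.021) -> (-12.021,-3.021) [heading=180, draw]
  LT 135: heading 180 -> 315
  PD: pen down
  LT 90: heading 315 -> 45
]
Final: pos=(-12.021,-3.021), heading=45, 6 segment(s) drawn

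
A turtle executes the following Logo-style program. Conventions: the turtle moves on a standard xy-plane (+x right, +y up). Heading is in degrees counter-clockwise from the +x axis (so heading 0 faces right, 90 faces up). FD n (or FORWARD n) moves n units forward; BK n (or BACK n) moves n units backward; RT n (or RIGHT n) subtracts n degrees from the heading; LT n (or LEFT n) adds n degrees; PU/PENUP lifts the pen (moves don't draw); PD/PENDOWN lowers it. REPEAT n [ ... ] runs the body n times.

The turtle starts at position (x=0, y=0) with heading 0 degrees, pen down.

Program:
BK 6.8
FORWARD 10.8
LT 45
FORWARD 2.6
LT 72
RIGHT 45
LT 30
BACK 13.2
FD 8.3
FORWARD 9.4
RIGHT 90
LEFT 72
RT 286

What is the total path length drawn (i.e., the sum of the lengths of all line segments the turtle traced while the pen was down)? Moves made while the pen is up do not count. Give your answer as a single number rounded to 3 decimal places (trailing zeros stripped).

Answer: 51.1

Derivation:
Executing turtle program step by step:
Start: pos=(0,0), heading=0, pen down
BK 6.8: (0,0) -> (-6.8,0) [heading=0, draw]
FD 10.8: (-6.8,0) -> (4,0) [heading=0, draw]
LT 45: heading 0 -> 45
FD 2.6: (4,0) -> (5.838,1.838) [heading=45, draw]
LT 72: heading 45 -> 117
RT 45: heading 117 -> 72
LT 30: heading 72 -> 102
BK 13.2: (5.838,1.838) -> (8.583,-11.073) [heading=102, draw]
FD 8.3: (8.583,-11.073) -> (6.857,-2.954) [heading=102, draw]
FD 9.4: (6.857,-2.954) -> (4.903,6.24) [heading=102, draw]
RT 90: heading 102 -> 12
LT 72: heading 12 -> 84
RT 286: heading 84 -> 158
Final: pos=(4.903,6.24), heading=158, 6 segment(s) drawn

Segment lengths:
  seg 1: (0,0) -> (-6.8,0), length = 6.8
  seg 2: (-6.8,0) -> (4,0), length = 10.8
  seg 3: (4,0) -> (5.838,1.838), length = 2.6
  seg 4: (5.838,1.838) -> (8.583,-11.073), length = 13.2
  seg 5: (8.583,-11.073) -> (6.857,-2.954), length = 8.3
  seg 6: (6.857,-2.954) -> (4.903,6.24), length = 9.4
Total = 51.1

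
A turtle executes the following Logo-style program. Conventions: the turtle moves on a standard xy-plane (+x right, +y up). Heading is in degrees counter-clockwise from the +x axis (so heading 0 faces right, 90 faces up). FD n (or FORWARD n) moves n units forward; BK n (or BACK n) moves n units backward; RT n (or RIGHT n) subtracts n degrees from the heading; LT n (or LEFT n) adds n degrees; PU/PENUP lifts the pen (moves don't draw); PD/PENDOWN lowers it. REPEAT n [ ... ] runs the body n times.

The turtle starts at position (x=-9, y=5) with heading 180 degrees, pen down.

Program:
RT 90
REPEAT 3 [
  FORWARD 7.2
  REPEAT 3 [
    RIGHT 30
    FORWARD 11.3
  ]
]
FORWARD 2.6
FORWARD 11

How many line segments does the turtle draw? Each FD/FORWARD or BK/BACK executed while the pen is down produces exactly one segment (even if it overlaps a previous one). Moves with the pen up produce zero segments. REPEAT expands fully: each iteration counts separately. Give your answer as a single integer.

Executing turtle program step by step:
Start: pos=(-9,5), heading=180, pen down
RT 90: heading 180 -> 90
REPEAT 3 [
  -- iteration 1/3 --
  FD 7.2: (-9,5) -> (-9,12.2) [heading=90, draw]
  REPEAT 3 [
    -- iteration 1/3 --
    RT 30: heading 90 -> 60
    FD 11.3: (-9,12.2) -> (-3.35,21.986) [heading=60, draw]
    -- iteration 2/3 --
    RT 30: heading 60 -> 30
    FD 11.3: (-3.35,21.986) -> (6.436,27.636) [heading=30, draw]
    -- iteration 3/3 --
    RT 30: heading 30 -> 0
    FD 11.3: (6.436,27.636) -> (17.736,27.636) [heading=0, draw]
  ]
  -- iteration 2/3 --
  FD 7.2: (17.736,27.636) -> (24.936,27.636) [heading=0, draw]
  REPEAT 3 [
    -- iteration 1/3 --
    RT 30: heading 0 -> 330
    FD 11.3: (24.936,27.636) -> (34.722,21.986) [heading=330, draw]
    -- iteration 2/3 --
    RT 30: heading 330 -> 300
    FD 11.3: (34.722,21.986) -> (40.372,12.2) [heading=300, draw]
    -- iteration 3/3 --
    RT 30: heading 300 -> 270
    FD 11.3: (40.372,12.2) -> (40.372,0.9) [heading=270, draw]
  ]
  -- iteration 3/3 --
  FD 7.2: (40.372,0.9) -> (40.372,-6.3) [heading=270, draw]
  REPEAT 3 [
    -- iteration 1/3 --
    RT 30: heading 270 -> 240
    FD 11.3: (40.372,-6.3) -> (34.722,-16.086) [heading=240, draw]
    -- iteration 2/3 --
    RT 30: heading 240 -> 210
    FD 11.3: (34.722,-16.086) -> (24.936,-21.736) [heading=210, draw]
    -- iteration 3/3 --
    RT 30: heading 210 -> 180
    FD 11.3: (24.936,-21.736) -> (13.636,-21.736) [heading=180, draw]
  ]
]
FD 2.6: (13.636,-21.736) -> (11.036,-21.736) [heading=180, draw]
FD 11: (11.036,-21.736) -> (0.036,-21.736) [heading=180, draw]
Final: pos=(0.036,-21.736), heading=180, 14 segment(s) drawn
Segments drawn: 14

Answer: 14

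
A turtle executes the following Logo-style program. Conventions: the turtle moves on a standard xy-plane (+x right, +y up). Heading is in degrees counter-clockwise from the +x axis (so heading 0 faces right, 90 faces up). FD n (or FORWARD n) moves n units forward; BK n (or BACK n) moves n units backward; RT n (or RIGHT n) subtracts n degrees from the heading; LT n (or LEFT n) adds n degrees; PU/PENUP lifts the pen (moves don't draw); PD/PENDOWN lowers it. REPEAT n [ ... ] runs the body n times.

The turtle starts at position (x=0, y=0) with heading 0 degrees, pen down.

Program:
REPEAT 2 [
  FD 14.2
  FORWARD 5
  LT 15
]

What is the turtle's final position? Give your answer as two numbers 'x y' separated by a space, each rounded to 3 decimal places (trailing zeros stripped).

Executing turtle program step by step:
Start: pos=(0,0), heading=0, pen down
REPEAT 2 [
  -- iteration 1/2 --
  FD 14.2: (0,0) -> (14.2,0) [heading=0, draw]
  FD 5: (14.2,0) -> (19.2,0) [heading=0, draw]
  LT 15: heading 0 -> 15
  -- iteration 2/2 --
  FD 14.2: (19.2,0) -> (32.916,3.675) [heading=15, draw]
  FD 5: (32.916,3.675) -> (37.746,4.969) [heading=15, draw]
  LT 15: heading 15 -> 30
]
Final: pos=(37.746,4.969), heading=30, 4 segment(s) drawn

Answer: 37.746 4.969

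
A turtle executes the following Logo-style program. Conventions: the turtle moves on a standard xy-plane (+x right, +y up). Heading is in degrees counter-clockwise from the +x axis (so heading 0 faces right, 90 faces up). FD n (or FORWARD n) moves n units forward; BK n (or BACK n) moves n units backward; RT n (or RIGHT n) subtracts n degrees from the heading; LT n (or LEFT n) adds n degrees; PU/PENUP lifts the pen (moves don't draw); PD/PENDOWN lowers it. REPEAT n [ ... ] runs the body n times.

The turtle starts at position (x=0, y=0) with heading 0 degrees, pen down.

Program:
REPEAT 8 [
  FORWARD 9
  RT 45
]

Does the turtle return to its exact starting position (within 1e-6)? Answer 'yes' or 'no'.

Executing turtle program step by step:
Start: pos=(0,0), heading=0, pen down
REPEAT 8 [
  -- iteration 1/8 --
  FD 9: (0,0) -> (9,0) [heading=0, draw]
  RT 45: heading 0 -> 315
  -- iteration 2/8 --
  FD 9: (9,0) -> (15.364,-6.364) [heading=315, draw]
  RT 45: heading 315 -> 270
  -- iteration 3/8 --
  FD 9: (15.364,-6.364) -> (15.364,-15.364) [heading=270, draw]
  RT 45: heading 270 -> 225
  -- iteration 4/8 --
  FD 9: (15.364,-15.364) -> (9,-21.728) [heading=225, draw]
  RT 45: heading 225 -> 180
  -- iteration 5/8 --
  FD 9: (9,-21.728) -> (0,-21.728) [heading=180, draw]
  RT 45: heading 180 -> 135
  -- iteration 6/8 --
  FD 9: (0,-21.728) -> (-6.364,-15.364) [heading=135, draw]
  RT 45: heading 135 -> 90
  -- iteration 7/8 --
  FD 9: (-6.364,-15.364) -> (-6.364,-6.364) [heading=90, draw]
  RT 45: heading 90 -> 45
  -- iteration 8/8 --
  FD 9: (-6.364,-6.364) -> (0,0) [heading=45, draw]
  RT 45: heading 45 -> 0
]
Final: pos=(0,0), heading=0, 8 segment(s) drawn

Start position: (0, 0)
Final position: (0, 0)
Distance = 0; < 1e-6 -> CLOSED

Answer: yes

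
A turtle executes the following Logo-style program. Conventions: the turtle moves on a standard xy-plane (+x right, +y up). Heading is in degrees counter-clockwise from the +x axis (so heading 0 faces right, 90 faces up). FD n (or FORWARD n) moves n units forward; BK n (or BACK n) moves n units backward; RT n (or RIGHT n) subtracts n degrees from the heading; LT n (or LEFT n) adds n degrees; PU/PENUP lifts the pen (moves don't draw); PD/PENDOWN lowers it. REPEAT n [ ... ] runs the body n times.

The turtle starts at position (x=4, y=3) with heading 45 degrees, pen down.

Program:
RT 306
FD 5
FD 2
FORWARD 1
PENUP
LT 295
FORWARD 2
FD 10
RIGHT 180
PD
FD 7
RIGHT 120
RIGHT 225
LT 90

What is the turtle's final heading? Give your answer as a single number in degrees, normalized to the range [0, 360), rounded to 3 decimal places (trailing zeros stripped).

Executing turtle program step by step:
Start: pos=(4,3), heading=45, pen down
RT 306: heading 45 -> 99
FD 5: (4,3) -> (3.218,7.938) [heading=99, draw]
FD 2: (3.218,7.938) -> (2.905,9.914) [heading=99, draw]
FD 1: (2.905,9.914) -> (2.749,10.902) [heading=99, draw]
PU: pen up
LT 295: heading 99 -> 34
FD 2: (2.749,10.902) -> (4.407,12.02) [heading=34, move]
FD 10: (4.407,12.02) -> (12.697,17.612) [heading=34, move]
RT 180: heading 34 -> 214
PD: pen down
FD 7: (12.697,17.612) -> (6.894,13.697) [heading=214, draw]
RT 120: heading 214 -> 94
RT 225: heading 94 -> 229
LT 90: heading 229 -> 319
Final: pos=(6.894,13.697), heading=319, 4 segment(s) drawn

Answer: 319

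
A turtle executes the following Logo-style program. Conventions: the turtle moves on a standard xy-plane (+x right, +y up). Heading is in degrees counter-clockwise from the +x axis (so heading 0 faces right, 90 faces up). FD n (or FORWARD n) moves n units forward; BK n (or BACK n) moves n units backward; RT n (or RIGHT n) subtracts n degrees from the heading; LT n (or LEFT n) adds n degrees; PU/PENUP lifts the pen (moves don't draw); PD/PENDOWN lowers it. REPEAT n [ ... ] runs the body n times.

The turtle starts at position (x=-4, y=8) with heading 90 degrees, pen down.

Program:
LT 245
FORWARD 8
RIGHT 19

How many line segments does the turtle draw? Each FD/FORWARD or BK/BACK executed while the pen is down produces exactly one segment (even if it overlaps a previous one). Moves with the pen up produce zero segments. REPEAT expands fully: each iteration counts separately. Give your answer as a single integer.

Executing turtle program step by step:
Start: pos=(-4,8), heading=90, pen down
LT 245: heading 90 -> 335
FD 8: (-4,8) -> (3.25,4.619) [heading=335, draw]
RT 19: heading 335 -> 316
Final: pos=(3.25,4.619), heading=316, 1 segment(s) drawn
Segments drawn: 1

Answer: 1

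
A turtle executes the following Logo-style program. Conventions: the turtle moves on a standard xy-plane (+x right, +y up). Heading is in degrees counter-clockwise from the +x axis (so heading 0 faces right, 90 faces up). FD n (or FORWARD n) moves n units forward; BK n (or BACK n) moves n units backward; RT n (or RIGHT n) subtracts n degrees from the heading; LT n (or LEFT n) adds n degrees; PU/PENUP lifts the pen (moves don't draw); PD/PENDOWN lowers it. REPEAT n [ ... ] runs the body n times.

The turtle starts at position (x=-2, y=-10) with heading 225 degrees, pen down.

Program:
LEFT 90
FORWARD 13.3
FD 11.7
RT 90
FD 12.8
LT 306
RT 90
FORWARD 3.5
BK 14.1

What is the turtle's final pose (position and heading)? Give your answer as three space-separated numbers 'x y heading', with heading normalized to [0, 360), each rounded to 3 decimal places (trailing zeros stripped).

Executing turtle program step by step:
Start: pos=(-2,-10), heading=225, pen down
LT 90: heading 225 -> 315
FD 13.3: (-2,-10) -> (7.405,-19.405) [heading=315, draw]
FD 11.7: (7.405,-19.405) -> (15.678,-27.678) [heading=315, draw]
RT 90: heading 315 -> 225
FD 12.8: (15.678,-27.678) -> (6.627,-36.729) [heading=225, draw]
LT 306: heading 225 -> 171
RT 90: heading 171 -> 81
FD 3.5: (6.627,-36.729) -> (7.174,-33.272) [heading=81, draw]
BK 14.1: (7.174,-33.272) -> (4.968,-47.198) [heading=81, draw]
Final: pos=(4.968,-47.198), heading=81, 5 segment(s) drawn

Answer: 4.968 -47.198 81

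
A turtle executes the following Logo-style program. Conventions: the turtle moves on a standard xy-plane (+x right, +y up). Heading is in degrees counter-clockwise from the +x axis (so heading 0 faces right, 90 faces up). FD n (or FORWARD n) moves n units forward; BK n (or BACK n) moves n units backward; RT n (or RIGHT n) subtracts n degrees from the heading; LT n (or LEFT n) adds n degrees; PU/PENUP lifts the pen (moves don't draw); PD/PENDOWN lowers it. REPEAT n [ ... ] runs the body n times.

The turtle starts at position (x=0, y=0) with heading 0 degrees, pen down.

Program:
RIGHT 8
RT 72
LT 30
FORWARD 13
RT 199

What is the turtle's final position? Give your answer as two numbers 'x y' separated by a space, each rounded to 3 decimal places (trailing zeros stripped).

Answer: 8.356 -9.959

Derivation:
Executing turtle program step by step:
Start: pos=(0,0), heading=0, pen down
RT 8: heading 0 -> 352
RT 72: heading 352 -> 280
LT 30: heading 280 -> 310
FD 13: (0,0) -> (8.356,-9.959) [heading=310, draw]
RT 199: heading 310 -> 111
Final: pos=(8.356,-9.959), heading=111, 1 segment(s) drawn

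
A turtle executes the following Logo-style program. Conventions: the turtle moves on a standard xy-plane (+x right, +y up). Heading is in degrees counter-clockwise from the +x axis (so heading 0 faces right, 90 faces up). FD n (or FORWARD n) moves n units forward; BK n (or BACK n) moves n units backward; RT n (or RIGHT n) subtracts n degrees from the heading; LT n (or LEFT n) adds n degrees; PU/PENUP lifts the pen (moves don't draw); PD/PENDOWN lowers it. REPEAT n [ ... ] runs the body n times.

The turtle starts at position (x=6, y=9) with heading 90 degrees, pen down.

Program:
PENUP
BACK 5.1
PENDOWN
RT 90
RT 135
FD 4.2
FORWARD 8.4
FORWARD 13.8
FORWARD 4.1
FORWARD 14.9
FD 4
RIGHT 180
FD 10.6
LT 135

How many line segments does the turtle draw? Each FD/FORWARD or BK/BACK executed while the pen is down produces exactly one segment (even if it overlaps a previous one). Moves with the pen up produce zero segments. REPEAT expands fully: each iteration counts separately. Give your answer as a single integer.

Executing turtle program step by step:
Start: pos=(6,9), heading=90, pen down
PU: pen up
BK 5.1: (6,9) -> (6,3.9) [heading=90, move]
PD: pen down
RT 90: heading 90 -> 0
RT 135: heading 0 -> 225
FD 4.2: (6,3.9) -> (3.03,0.93) [heading=225, draw]
FD 8.4: (3.03,0.93) -> (-2.91,-5.01) [heading=225, draw]
FD 13.8: (-2.91,-5.01) -> (-12.668,-14.768) [heading=225, draw]
FD 4.1: (-12.668,-14.768) -> (-15.567,-17.667) [heading=225, draw]
FD 14.9: (-15.567,-17.667) -> (-26.103,-28.203) [heading=225, draw]
FD 4: (-26.103,-28.203) -> (-28.931,-31.031) [heading=225, draw]
RT 180: heading 225 -> 45
FD 10.6: (-28.931,-31.031) -> (-21.436,-23.536) [heading=45, draw]
LT 135: heading 45 -> 180
Final: pos=(-21.436,-23.536), heading=180, 7 segment(s) drawn
Segments drawn: 7

Answer: 7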